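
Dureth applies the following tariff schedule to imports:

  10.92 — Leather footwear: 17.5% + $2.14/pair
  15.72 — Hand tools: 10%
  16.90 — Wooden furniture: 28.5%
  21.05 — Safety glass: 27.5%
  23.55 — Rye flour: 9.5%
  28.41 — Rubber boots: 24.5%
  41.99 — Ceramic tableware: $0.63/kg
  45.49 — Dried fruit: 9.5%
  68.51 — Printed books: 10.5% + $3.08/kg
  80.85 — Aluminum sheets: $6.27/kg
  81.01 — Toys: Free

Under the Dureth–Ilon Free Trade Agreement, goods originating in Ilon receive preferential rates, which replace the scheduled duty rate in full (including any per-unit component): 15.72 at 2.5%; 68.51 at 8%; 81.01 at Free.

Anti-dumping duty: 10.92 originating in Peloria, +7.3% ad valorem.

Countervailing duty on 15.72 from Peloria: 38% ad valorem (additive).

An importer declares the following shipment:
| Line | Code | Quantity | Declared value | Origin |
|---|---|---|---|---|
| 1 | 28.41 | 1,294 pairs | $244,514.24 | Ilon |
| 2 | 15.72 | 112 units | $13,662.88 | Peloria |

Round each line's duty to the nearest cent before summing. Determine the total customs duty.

$66,464.17

Line 1 (28.41, Ilon, 1,294 pairs, $244,514.24):
Base rate for 28.41 is 24.5%.
Origin Ilon is the FTA partner but 28.41 is not on the preference list; base rate stands.
Duty = $244,514.24 × 24.5% = $59,905.99.
Line 2 (15.72, Peloria, 112 units, $13,662.88):
Base rate for 15.72 is 10%.
15.72 has an FTA preferential rate, but origin Peloria is not Ilon; base rate stands.
Additional duty on 15.72 from Peloria: +38%. Applied ad valorem rate: 10% + 38% = 48%.
Duty = $13,662.88 × 48% = $6,558.18.
Total = $59,905.99 + $6,558.18 = $66,464.17.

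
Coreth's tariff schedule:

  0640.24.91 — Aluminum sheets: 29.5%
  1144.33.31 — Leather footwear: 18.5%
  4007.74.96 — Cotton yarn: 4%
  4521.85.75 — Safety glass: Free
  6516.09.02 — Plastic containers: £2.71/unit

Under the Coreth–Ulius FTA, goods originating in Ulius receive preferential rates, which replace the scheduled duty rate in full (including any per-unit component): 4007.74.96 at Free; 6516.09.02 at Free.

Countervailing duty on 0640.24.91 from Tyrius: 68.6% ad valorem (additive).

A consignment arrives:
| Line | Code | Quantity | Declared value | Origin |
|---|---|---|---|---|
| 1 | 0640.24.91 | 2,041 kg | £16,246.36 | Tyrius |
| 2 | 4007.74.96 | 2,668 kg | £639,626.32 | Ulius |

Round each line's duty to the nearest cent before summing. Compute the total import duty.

Line 1 (0640.24.91, Tyrius, 2,041 kg, £16,246.36):
Base rate for 0640.24.91 is 29.5%.
Additional duty on 0640.24.91 from Tyrius: +68.6%. Applied ad valorem rate: 29.5% + 68.6% = 98.1%.
Duty = £16,246.36 × 98.1% = £15,937.68.
Line 2 (4007.74.96, Ulius, 2,668 kg, £639,626.32):
Base rate for 4007.74.96 is 4%.
Origin Ulius qualifies under the Coreth–Ulius agreement and 4007.74.96 is covered: preferential rate Free applies instead.
Duty = £639,626.32 × 0% = £0.00.
Total = £15,937.68 + £0.00 = £15,937.68.

£15,937.68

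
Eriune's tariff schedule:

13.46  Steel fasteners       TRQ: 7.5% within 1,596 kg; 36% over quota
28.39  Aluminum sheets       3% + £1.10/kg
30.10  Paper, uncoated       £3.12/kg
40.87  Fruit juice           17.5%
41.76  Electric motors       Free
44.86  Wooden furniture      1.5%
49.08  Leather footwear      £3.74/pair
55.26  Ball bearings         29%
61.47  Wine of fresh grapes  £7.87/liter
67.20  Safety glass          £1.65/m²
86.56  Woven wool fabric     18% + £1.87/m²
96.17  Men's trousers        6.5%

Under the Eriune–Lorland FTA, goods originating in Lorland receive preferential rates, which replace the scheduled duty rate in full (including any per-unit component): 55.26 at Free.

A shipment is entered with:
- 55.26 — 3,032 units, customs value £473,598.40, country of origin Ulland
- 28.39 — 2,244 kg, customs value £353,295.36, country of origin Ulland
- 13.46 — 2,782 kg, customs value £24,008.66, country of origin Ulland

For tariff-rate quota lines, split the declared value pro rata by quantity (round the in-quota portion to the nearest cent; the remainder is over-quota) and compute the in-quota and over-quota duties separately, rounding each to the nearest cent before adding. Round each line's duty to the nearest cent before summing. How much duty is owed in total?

£155,128.47

Line 1 (55.26, Ulland, 3,032 units, £473,598.40):
Base rate for 55.26 is 29%.
55.26 has an FTA preferential rate, but origin Ulland is not Lorland; base rate stands.
Duty = £473,598.40 × 29% = £137,343.54.
Line 2 (28.39, Ulland, 2,244 kg, £353,295.36):
Base rate for 28.39 is 3% + £1.10/kg.
Duty = £353,295.36 × 3% + 2,244 × £1.10 = £13,067.26.
Line 3 (13.46, Ulland, 2,782 kg, £24,008.66):
Code 13.46 is under a tariff-rate quota (threshold 1,596 kg). In-quota: 1,596 kg at 7.5%; over-quota: 1,186 kg at 36%.
Pro-rata value split: in-quota = £24,008.66 × 1,596/2,782 = £13,773.48; over-quota = £24,008.66 − £13,773.48 = £10,235.18.
In-quota duty = £13,773.48 × 7.5% = £1,033.01. Over-quota duty = £10,235.18 × 36% = £3,684.66.
Line duty = £1,033.01 + £3,684.66 = £4,717.67.
Total = £137,343.54 + £13,067.26 + £4,717.67 = £155,128.47.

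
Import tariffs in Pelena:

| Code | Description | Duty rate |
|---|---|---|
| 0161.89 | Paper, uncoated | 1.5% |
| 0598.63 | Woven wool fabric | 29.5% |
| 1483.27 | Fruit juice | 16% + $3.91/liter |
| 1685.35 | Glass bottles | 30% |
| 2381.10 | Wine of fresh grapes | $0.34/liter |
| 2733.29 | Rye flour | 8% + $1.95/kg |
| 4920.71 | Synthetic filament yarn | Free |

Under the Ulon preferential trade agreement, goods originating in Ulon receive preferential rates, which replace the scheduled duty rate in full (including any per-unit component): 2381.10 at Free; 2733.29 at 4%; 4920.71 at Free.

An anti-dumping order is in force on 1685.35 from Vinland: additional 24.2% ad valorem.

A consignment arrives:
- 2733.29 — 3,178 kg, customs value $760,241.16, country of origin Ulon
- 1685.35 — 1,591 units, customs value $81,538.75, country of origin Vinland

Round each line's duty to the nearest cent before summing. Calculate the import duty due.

Line 1 (2733.29, Ulon, 3,178 kg, $760,241.16):
Base rate for 2733.29 is 8% + $1.95/kg.
Origin Ulon qualifies under the Pelena–Ulon agreement and 2733.29 is covered: preferential rate 4% applies instead.
Duty = $760,241.16 × 4% = $30,409.65.
Line 2 (1685.35, Vinland, 1,591 units, $81,538.75):
Base rate for 1685.35 is 30%.
Additional duty on 1685.35 from Vinland: +24.2%. Applied ad valorem rate: 30% + 24.2% = 54.2%.
Duty = $81,538.75 × 54.2% = $44,194.00.
Total = $30,409.65 + $44,194.00 = $74,603.65.

$74,603.65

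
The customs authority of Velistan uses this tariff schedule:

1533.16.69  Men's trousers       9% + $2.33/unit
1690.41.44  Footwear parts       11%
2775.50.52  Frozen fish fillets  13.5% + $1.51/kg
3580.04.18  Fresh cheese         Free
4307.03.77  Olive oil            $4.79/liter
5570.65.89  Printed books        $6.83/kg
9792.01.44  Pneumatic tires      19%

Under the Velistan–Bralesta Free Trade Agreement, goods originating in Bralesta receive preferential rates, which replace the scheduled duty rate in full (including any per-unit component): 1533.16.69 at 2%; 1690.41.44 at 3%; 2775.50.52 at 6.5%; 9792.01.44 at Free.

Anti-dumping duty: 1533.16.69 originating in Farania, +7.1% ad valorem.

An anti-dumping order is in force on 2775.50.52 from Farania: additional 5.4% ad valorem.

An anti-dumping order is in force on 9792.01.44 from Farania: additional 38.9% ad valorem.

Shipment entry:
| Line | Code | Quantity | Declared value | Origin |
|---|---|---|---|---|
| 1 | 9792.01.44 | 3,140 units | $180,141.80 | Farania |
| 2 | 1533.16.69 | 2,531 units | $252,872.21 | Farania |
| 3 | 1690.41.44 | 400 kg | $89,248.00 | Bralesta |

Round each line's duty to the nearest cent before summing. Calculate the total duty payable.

Line 1 (9792.01.44, Farania, 3,140 units, $180,141.80):
Base rate for 9792.01.44 is 19%.
9792.01.44 has an FTA preferential rate, but origin Farania is not Bralesta; base rate stands.
Additional duty on 9792.01.44 from Farania: +38.9%. Applied ad valorem rate: 19% + 38.9% = 57.9%.
Duty = $180,141.80 × 57.9% = $104,302.10.
Line 2 (1533.16.69, Farania, 2,531 units, $252,872.21):
Base rate for 1533.16.69 is 9% + $2.33/unit.
1533.16.69 has an FTA preferential rate, but origin Farania is not Bralesta; base rate stands.
Additional duty on 1533.16.69 from Farania: +7.1%. Applied ad valorem rate: 9% + 7.1% = 16.1%.
Duty = $252,872.21 × 16.1% + 2,531 × $2.33 = $46,609.66.
Line 3 (1690.41.44, Bralesta, 400 kg, $89,248.00):
Base rate for 1690.41.44 is 11%.
Origin Bralesta qualifies under the Velistan–Bralesta agreement and 1690.41.44 is covered: preferential rate 3% applies instead.
Duty = $89,248.00 × 3% = $2,677.44.
Total = $104,302.10 + $46,609.66 + $2,677.44 = $153,589.20.

$153,589.20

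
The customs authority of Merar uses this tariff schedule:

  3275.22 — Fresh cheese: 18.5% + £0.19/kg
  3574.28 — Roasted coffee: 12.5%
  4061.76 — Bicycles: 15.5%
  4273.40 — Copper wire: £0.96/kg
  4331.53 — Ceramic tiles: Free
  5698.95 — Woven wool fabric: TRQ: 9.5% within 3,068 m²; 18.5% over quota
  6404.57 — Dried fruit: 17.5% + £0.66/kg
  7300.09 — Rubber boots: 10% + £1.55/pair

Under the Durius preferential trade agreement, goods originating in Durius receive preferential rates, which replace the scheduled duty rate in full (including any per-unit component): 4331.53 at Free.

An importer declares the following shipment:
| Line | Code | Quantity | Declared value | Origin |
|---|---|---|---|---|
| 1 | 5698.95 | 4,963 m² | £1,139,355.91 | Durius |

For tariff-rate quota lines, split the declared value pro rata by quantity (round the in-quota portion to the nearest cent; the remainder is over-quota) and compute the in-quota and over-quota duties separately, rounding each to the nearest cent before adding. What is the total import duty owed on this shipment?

Line 1 (5698.95, Durius, 4,963 m², £1,139,355.91):
Code 5698.95 is under a tariff-rate quota (threshold 3,068 m²). In-quota: 3,068 m² at 9.5%; over-quota: 1,895 m² at 18.5%.
Pro-rata value split: in-quota = £1,139,355.91 × 3,068/4,963 = £704,320.76; over-quota = £1,139,355.91 − £704,320.76 = £435,035.15.
In-quota duty = £704,320.76 × 9.5% = £66,910.47. Over-quota duty = £435,035.15 × 18.5% = £80,481.50.
Line duty = £66,910.47 + £80,481.50 = £147,391.97.

£147,391.97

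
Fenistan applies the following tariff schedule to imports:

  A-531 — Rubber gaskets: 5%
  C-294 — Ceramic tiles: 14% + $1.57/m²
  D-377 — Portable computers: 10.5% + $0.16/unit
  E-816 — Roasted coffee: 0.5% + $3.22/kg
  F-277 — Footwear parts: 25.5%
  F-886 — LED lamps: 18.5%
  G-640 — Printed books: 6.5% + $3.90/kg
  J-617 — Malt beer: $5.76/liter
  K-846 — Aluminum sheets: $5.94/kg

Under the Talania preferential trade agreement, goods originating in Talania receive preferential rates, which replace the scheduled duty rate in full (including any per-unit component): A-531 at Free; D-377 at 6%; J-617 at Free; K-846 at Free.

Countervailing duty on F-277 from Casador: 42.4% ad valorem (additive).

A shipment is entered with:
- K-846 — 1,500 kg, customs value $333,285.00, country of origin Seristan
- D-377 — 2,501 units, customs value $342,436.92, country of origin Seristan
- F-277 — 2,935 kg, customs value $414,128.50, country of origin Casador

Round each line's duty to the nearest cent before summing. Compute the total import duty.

Line 1 (K-846, Seristan, 1,500 kg, $333,285.00):
Base rate for K-846 is $5.94/kg.
K-846 has an FTA preferential rate, but origin Seristan is not Talania; base rate stands.
Duty = 1,500 × $5.94 = $8,910.00.
Line 2 (D-377, Seristan, 2,501 units, $342,436.92):
Base rate for D-377 is 10.5% + $0.16/unit.
D-377 has an FTA preferential rate, but origin Seristan is not Talania; base rate stands.
Duty = $342,436.92 × 10.5% + 2,501 × $0.16 = $36,356.04.
Line 3 (F-277, Casador, 2,935 kg, $414,128.50):
Base rate for F-277 is 25.5%.
Additional duty on F-277 from Casador: +42.4%. Applied ad valorem rate: 25.5% + 42.4% = 67.9%.
Duty = $414,128.50 × 67.9% = $281,193.25.
Total = $8,910.00 + $36,356.04 + $281,193.25 = $326,459.29.

$326,459.29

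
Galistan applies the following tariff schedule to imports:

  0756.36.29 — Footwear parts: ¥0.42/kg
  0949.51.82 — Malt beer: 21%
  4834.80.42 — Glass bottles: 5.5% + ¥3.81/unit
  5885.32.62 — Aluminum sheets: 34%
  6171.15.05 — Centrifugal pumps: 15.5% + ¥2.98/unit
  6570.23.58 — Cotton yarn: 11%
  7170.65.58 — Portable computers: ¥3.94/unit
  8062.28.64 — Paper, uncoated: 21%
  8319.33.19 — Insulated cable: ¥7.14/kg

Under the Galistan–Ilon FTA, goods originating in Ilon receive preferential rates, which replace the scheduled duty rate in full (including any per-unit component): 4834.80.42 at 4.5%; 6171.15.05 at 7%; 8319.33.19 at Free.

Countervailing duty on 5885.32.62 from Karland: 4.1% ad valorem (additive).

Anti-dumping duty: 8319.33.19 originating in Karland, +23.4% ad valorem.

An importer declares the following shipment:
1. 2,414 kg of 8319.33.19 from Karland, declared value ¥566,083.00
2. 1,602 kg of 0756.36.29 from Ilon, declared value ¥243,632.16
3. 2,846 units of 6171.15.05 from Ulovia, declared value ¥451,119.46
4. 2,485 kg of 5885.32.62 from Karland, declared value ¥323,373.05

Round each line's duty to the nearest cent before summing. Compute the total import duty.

¥351,981.95

Line 1 (8319.33.19, Karland, 2,414 kg, ¥566,083.00):
Base rate for 8319.33.19 is ¥7.14/kg.
8319.33.19 has an FTA preferential rate, but origin Karland is not Ilon; base rate stands.
Additional duty on 8319.33.19 from Karland: +23.4% ad valorem. Applied ad valorem rate = 23.4%.
Duty = ¥566,083.00 × 23.4% + 2,414 × ¥7.14 = ¥149,699.38.
Line 2 (0756.36.29, Ilon, 1,602 kg, ¥243,632.16):
Base rate for 0756.36.29 is ¥0.42/kg.
Origin Ilon is the FTA partner but 0756.36.29 is not on the preference list; base rate stands.
Duty = 1,602 × ¥0.42 = ¥672.84.
Line 3 (6171.15.05, Ulovia, 2,846 units, ¥451,119.46):
Base rate for 6171.15.05 is 15.5% + ¥2.98/unit.
6171.15.05 has an FTA preferential rate, but origin Ulovia is not Ilon; base rate stands.
Duty = ¥451,119.46 × 15.5% + 2,846 × ¥2.98 = ¥78,404.60.
Line 4 (5885.32.62, Karland, 2,485 kg, ¥323,373.05):
Base rate for 5885.32.62 is 34%.
Additional duty on 5885.32.62 from Karland: +4.1%. Applied ad valorem rate: 34% + 4.1% = 38.1%.
Duty = ¥323,373.05 × 38.1% = ¥123,205.13.
Total = ¥149,699.38 + ¥672.84 + ¥78,404.60 + ¥123,205.13 = ¥351,981.95.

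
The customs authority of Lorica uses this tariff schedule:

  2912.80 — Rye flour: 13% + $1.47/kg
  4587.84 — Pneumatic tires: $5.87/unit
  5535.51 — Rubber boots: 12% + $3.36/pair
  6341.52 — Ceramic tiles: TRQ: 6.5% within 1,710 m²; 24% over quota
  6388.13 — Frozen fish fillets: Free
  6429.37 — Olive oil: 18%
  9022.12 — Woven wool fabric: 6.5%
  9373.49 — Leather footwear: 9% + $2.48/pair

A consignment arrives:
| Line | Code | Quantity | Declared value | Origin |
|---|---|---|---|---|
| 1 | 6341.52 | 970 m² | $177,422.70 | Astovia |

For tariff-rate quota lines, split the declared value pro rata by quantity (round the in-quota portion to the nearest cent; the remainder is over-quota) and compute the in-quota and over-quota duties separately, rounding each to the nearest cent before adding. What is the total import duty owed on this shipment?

Line 1 (6341.52, Astovia, 970 m², $177,422.70):
Code 6341.52 is under a tariff-rate quota (threshold 1,710 m²). Quantity 970 m² is within the quota, so the in-quota rate 6.5% applies to the full value.
Duty = $177,422.70 × 6.5% = $11,532.48.

$11,532.48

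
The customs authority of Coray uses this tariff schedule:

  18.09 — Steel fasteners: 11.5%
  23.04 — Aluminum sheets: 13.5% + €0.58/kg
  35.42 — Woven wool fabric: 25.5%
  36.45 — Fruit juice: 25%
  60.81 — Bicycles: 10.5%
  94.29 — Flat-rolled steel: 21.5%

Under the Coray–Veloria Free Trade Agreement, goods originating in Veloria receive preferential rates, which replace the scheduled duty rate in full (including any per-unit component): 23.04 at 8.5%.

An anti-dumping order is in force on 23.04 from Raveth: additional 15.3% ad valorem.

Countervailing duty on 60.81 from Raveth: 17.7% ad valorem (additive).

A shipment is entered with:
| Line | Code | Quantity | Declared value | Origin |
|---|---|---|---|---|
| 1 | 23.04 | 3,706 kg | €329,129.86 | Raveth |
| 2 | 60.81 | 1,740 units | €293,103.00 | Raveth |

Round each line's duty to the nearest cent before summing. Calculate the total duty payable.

Line 1 (23.04, Raveth, 3,706 kg, €329,129.86):
Base rate for 23.04 is 13.5% + €0.58/kg.
23.04 has an FTA preferential rate, but origin Raveth is not Veloria; base rate stands.
Additional duty on 23.04 from Raveth: +15.3%. Applied ad valorem rate: 13.5% + 15.3% = 28.8%.
Duty = €329,129.86 × 28.8% + 3,706 × €0.58 = €96,938.88.
Line 2 (60.81, Raveth, 1,740 units, €293,103.00):
Base rate for 60.81 is 10.5%.
Additional duty on 60.81 from Raveth: +17.7%. Applied ad valorem rate: 10.5% + 17.7% = 28.2%.
Duty = €293,103.00 × 28.2% = €82,655.05.
Total = €96,938.88 + €82,655.05 = €179,593.93.

€179,593.93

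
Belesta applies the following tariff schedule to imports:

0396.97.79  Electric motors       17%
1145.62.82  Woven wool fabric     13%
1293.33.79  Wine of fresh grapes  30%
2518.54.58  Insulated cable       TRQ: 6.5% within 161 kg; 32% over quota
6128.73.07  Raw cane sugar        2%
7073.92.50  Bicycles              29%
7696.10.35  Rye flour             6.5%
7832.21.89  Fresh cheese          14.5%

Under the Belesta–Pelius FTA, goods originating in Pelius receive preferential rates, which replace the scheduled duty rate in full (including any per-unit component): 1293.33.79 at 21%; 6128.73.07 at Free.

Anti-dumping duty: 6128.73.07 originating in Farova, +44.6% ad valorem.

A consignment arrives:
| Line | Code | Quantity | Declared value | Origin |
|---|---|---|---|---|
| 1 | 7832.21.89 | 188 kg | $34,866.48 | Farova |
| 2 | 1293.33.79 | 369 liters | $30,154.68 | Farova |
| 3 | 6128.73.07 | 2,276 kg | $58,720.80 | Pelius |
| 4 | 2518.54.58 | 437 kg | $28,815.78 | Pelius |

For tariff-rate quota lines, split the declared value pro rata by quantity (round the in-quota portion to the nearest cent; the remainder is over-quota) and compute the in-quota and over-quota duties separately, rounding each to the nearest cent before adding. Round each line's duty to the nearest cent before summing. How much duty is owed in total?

$20,615.92

Line 1 (7832.21.89, Farova, 188 kg, $34,866.48):
Base rate for 7832.21.89 is 14.5%.
Duty = $34,866.48 × 14.5% = $5,055.64.
Line 2 (1293.33.79, Farova, 369 liters, $30,154.68):
Base rate for 1293.33.79 is 30%.
1293.33.79 has an FTA preferential rate, but origin Farova is not Pelius; base rate stands.
Duty = $30,154.68 × 30% = $9,046.40.
Line 3 (6128.73.07, Pelius, 2,276 kg, $58,720.80):
Base rate for 6128.73.07 is 2%.
Origin Pelius qualifies under the Belesta–Pelius agreement and 6128.73.07 is covered: preferential rate Free applies instead.
The additional-duty order on 6128.73.07 targets Farova, not Pelius; it does not apply.
Duty = $58,720.80 × 0% = $0.00.
Line 4 (2518.54.58, Pelius, 437 kg, $28,815.78):
Code 2518.54.58 is under a tariff-rate quota (threshold 161 kg). In-quota: 161 kg at 6.5%; over-quota: 276 kg at 32%.
Pro-rata value split: in-quota = $28,815.78 × 161/437 = $10,616.34; over-quota = $28,815.78 − $10,616.34 = $18,199.44.
In-quota duty = $10,616.34 × 6.5% = $690.06. Over-quota duty = $18,199.44 × 32% = $5,823.82.
Line duty = $690.06 + $5,823.82 = $6,513.88.
Total = $5,055.64 + $9,046.40 + $0.00 + $6,513.88 = $20,615.92.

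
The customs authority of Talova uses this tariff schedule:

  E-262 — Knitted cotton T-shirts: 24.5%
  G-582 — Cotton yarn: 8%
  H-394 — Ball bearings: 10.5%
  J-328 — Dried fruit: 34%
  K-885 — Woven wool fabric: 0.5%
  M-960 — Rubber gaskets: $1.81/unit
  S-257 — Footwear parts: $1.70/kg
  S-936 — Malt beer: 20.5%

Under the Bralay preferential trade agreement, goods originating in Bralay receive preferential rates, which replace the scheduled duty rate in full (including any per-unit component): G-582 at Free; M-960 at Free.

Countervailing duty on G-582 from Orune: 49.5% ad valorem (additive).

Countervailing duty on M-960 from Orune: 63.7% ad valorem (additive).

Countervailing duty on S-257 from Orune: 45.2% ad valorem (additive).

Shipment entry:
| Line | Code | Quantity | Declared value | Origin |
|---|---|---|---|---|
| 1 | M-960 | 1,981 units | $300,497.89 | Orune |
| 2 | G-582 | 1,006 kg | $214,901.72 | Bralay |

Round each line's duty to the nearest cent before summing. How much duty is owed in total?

$195,002.77

Line 1 (M-960, Orune, 1,981 units, $300,497.89):
Base rate for M-960 is $1.81/unit.
M-960 has an FTA preferential rate, but origin Orune is not Bralay; base rate stands.
Additional duty on M-960 from Orune: +63.7% ad valorem. Applied ad valorem rate = 63.7%.
Duty = $300,497.89 × 63.7% + 1,981 × $1.81 = $195,002.77.
Line 2 (G-582, Bralay, 1,006 kg, $214,901.72):
Base rate for G-582 is 8%.
Origin Bralay qualifies under the Talova–Bralay agreement and G-582 is covered: preferential rate Free applies instead.
The additional-duty order on G-582 targets Orune, not Bralay; it does not apply.
Duty = $214,901.72 × 0% = $0.00.
Total = $195,002.77 + $0.00 = $195,002.77.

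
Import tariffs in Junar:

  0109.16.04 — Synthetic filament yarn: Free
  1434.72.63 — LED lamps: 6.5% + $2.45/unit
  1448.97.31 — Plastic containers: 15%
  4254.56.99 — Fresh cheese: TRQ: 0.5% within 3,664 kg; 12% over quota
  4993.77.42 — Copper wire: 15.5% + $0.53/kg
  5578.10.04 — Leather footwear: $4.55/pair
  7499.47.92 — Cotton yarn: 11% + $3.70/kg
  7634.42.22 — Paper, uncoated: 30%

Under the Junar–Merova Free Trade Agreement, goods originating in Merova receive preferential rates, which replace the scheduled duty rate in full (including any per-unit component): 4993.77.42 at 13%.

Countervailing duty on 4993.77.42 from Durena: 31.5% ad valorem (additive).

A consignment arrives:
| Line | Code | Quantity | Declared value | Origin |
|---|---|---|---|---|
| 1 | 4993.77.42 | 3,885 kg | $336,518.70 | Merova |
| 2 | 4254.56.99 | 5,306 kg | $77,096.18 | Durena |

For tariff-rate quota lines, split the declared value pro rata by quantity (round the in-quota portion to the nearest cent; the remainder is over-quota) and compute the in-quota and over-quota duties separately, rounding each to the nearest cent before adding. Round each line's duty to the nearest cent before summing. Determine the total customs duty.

$46,876.61

Line 1 (4993.77.42, Merova, 3,885 kg, $336,518.70):
Base rate for 4993.77.42 is 15.5% + $0.53/kg.
Origin Merova qualifies under the Junar–Merova agreement and 4993.77.42 is covered: preferential rate 13% applies instead.
The additional-duty order on 4993.77.42 targets Durena, not Merova; it does not apply.
Duty = $336,518.70 × 13% = $43,747.43.
Line 2 (4254.56.99, Durena, 5,306 kg, $77,096.18):
Code 4254.56.99 is under a tariff-rate quota (threshold 3,664 kg). In-quota: 3,664 kg at 0.5%; over-quota: 1,642 kg at 12%.
Pro-rata value split: in-quota = $77,096.18 × 3,664/5,306 = $53,237.92; over-quota = $77,096.18 − $53,237.92 = $23,858.26.
In-quota duty = $53,237.92 × 0.5% = $266.19. Over-quota duty = $23,858.26 × 12% = $2,862.99.
Line duty = $266.19 + $2,862.99 = $3,129.18.
Total = $43,747.43 + $3,129.18 = $46,876.61.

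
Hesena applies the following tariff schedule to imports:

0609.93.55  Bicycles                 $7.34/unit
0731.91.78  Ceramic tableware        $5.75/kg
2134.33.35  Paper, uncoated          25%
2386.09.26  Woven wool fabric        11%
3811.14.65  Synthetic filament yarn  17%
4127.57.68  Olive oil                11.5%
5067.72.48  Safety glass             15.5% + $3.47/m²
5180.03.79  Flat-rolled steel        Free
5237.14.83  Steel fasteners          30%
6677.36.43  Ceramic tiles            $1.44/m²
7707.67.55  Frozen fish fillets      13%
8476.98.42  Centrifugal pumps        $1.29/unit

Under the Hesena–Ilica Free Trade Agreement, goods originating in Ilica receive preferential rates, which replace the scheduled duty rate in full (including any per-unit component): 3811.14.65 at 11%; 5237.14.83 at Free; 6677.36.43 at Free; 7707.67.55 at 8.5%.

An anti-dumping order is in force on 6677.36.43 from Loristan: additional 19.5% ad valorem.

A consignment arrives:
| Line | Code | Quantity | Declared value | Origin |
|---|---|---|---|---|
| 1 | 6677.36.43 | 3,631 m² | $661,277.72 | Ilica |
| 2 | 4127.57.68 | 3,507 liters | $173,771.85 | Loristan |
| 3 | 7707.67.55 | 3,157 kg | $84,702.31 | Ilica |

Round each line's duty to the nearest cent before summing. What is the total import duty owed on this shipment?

$27,183.46

Line 1 (6677.36.43, Ilica, 3,631 m², $661,277.72):
Base rate for 6677.36.43 is $1.44/m².
Origin Ilica qualifies under the Hesena–Ilica agreement and 6677.36.43 is covered: preferential rate Free applies instead.
The additional-duty order on 6677.36.43 targets Loristan, not Ilica; it does not apply.
Duty = $661,277.72 × 0% = $0.00.
Line 2 (4127.57.68, Loristan, 3,507 liters, $173,771.85):
Base rate for 4127.57.68 is 11.5%.
Duty = $173,771.85 × 11.5% = $19,983.76.
Line 3 (7707.67.55, Ilica, 3,157 kg, $84,702.31):
Base rate for 7707.67.55 is 13%.
Origin Ilica qualifies under the Hesena–Ilica agreement and 7707.67.55 is covered: preferential rate 8.5% applies instead.
Duty = $84,702.31 × 8.5% = $7,199.70.
Total = $0.00 + $19,983.76 + $7,199.70 = $27,183.46.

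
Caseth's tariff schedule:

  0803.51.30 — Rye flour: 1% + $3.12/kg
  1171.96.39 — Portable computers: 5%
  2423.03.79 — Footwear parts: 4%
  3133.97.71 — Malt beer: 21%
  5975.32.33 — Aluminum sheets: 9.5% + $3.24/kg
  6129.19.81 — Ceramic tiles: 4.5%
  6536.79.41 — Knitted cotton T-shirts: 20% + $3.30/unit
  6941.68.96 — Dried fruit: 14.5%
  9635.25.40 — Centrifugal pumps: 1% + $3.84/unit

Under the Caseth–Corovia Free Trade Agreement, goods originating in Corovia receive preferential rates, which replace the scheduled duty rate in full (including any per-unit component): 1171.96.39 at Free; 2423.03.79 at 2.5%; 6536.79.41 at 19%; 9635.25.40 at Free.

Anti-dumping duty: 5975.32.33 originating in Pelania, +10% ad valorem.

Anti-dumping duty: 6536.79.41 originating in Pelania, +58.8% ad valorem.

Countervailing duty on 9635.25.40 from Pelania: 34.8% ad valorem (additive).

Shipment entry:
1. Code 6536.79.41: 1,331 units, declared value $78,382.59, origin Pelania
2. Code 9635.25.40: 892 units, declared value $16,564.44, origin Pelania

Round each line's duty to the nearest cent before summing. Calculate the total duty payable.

Line 1 (6536.79.41, Pelania, 1,331 units, $78,382.59):
Base rate for 6536.79.41 is 20% + $3.30/unit.
6536.79.41 has an FTA preferential rate, but origin Pelania is not Corovia; base rate stands.
Additional duty on 6536.79.41 from Pelania: +58.8%. Applied ad valorem rate: 20% + 58.8% = 78.8%.
Duty = $78,382.59 × 78.8% + 1,331 × $3.30 = $66,157.78.
Line 2 (9635.25.40, Pelania, 892 units, $16,564.44):
Base rate for 9635.25.40 is 1% + $3.84/unit.
9635.25.40 has an FTA preferential rate, but origin Pelania is not Corovia; base rate stands.
Additional duty on 9635.25.40 from Pelania: +34.8%. Applied ad valorem rate: 1% + 34.8% = 35.8%.
Duty = $16,564.44 × 35.8% + 892 × $3.84 = $9,355.35.
Total = $66,157.78 + $9,355.35 = $75,513.13.

$75,513.13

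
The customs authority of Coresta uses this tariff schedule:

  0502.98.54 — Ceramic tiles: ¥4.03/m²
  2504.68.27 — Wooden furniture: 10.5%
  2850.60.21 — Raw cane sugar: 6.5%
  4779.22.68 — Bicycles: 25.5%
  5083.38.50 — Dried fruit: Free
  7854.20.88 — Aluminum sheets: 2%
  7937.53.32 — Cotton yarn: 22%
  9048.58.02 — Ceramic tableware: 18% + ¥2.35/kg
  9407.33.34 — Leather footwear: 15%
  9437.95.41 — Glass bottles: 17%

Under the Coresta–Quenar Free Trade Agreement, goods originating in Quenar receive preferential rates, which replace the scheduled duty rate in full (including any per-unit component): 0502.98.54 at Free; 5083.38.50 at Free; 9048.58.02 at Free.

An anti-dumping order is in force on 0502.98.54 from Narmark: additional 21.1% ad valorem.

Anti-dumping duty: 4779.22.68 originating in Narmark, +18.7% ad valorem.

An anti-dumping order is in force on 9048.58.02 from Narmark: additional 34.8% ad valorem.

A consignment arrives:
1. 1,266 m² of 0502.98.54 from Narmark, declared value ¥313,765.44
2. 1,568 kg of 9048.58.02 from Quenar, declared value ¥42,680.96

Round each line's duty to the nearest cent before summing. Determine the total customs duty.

¥71,306.49

Line 1 (0502.98.54, Narmark, 1,266 m², ¥313,765.44):
Base rate for 0502.98.54 is ¥4.03/m².
0502.98.54 has an FTA preferential rate, but origin Narmark is not Quenar; base rate stands.
Additional duty on 0502.98.54 from Narmark: +21.1% ad valorem. Applied ad valorem rate = 21.1%.
Duty = ¥313,765.44 × 21.1% + 1,266 × ¥4.03 = ¥71,306.49.
Line 2 (9048.58.02, Quenar, 1,568 kg, ¥42,680.96):
Base rate for 9048.58.02 is 18% + ¥2.35/kg.
Origin Quenar qualifies under the Coresta–Quenar agreement and 9048.58.02 is covered: preferential rate Free applies instead.
The additional-duty order on 9048.58.02 targets Narmark, not Quenar; it does not apply.
Duty = ¥42,680.96 × 0% = ¥0.00.
Total = ¥71,306.49 + ¥0.00 = ¥71,306.49.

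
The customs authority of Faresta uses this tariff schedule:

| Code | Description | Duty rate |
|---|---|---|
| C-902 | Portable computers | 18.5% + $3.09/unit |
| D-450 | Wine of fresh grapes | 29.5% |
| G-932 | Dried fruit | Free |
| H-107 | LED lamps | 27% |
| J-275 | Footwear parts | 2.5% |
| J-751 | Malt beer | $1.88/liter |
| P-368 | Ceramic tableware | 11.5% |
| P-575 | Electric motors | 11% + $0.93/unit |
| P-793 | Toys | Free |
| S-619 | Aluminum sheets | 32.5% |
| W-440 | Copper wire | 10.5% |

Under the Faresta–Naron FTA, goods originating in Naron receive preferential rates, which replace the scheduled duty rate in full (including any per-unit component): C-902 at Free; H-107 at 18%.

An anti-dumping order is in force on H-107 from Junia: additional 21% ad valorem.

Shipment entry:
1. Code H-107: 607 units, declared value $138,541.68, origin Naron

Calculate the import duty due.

Line 1 (H-107, Naron, 607 units, $138,541.68):
Base rate for H-107 is 27%.
Origin Naron qualifies under the Faresta–Naron agreement and H-107 is covered: preferential rate 18% applies instead.
The additional-duty order on H-107 targets Junia, not Naron; it does not apply.
Duty = $138,541.68 × 18% = $24,937.50.

$24,937.50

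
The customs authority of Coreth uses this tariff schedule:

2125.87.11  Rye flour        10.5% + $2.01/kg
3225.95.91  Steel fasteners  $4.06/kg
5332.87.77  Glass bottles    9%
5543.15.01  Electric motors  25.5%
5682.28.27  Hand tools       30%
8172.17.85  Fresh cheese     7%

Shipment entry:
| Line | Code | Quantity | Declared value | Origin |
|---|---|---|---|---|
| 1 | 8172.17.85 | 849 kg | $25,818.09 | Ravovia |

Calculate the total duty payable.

Line 1 (8172.17.85, Ravovia, 849 kg, $25,818.09):
Base rate for 8172.17.85 is 7%.
Duty = $25,818.09 × 7% = $1,807.27.

$1,807.27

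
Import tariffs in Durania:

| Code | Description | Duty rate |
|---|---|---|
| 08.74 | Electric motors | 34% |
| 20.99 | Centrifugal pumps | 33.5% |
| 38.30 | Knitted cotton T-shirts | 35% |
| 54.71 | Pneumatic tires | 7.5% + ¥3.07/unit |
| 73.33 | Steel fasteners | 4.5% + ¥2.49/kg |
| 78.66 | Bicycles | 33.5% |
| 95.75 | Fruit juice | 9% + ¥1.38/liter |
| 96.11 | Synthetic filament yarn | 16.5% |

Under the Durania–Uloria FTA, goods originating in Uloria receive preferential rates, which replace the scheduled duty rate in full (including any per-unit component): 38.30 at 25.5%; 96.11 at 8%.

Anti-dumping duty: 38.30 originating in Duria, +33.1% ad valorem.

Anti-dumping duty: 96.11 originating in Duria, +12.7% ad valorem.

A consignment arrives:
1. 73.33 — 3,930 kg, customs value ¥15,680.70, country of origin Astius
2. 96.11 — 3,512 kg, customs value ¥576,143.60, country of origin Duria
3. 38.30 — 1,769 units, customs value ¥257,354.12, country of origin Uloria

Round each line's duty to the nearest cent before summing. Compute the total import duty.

¥244,350.56

Line 1 (73.33, Astius, 3,930 kg, ¥15,680.70):
Base rate for 73.33 is 4.5% + ¥2.49/kg.
Duty = ¥15,680.70 × 4.5% + 3,930 × ¥2.49 = ¥10,491.33.
Line 2 (96.11, Duria, 3,512 kg, ¥576,143.60):
Base rate for 96.11 is 16.5%.
96.11 has an FTA preferential rate, but origin Duria is not Uloria; base rate stands.
Additional duty on 96.11 from Duria: +12.7%. Applied ad valorem rate: 16.5% + 12.7% = 29.2%.
Duty = ¥576,143.60 × 29.2% = ¥168,233.93.
Line 3 (38.30, Uloria, 1,769 units, ¥257,354.12):
Base rate for 38.30 is 35%.
Origin Uloria qualifies under the Durania–Uloria agreement and 38.30 is covered: preferential rate 25.5% applies instead.
The additional-duty order on 38.30 targets Duria, not Uloria; it does not apply.
Duty = ¥257,354.12 × 25.5% = ¥65,625.30.
Total = ¥10,491.33 + ¥168,233.93 + ¥65,625.30 = ¥244,350.56.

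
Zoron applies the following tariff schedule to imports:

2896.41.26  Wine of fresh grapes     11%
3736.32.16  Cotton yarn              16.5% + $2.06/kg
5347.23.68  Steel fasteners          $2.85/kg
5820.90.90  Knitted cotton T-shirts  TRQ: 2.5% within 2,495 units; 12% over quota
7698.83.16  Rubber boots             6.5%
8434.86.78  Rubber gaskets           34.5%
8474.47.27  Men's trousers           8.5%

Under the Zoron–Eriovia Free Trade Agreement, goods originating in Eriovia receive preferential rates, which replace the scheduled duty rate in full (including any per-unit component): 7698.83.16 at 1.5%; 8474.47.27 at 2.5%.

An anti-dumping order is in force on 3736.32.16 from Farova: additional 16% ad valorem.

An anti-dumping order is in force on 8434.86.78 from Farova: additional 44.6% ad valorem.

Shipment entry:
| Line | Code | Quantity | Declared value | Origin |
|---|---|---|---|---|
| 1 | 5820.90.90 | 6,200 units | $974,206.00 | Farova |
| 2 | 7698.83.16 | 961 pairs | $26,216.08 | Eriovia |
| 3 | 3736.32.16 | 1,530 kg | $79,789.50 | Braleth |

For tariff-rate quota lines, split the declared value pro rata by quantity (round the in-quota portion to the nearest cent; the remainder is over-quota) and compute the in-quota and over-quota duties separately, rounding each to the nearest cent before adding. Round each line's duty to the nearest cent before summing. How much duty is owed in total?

Line 1 (5820.90.90, Farova, 6,200 units, $974,206.00):
Code 5820.90.90 is under a tariff-rate quota (threshold 2,495 units). In-quota: 2,495 units at 2.5%; over-quota: 3,705 units at 12%.
Pro-rata value split: in-quota = $974,206.00 × 2,495/6,200 = $392,039.35; over-quota = $974,206.00 − $392,039.35 = $582,166.65.
In-quota duty = $392,039.35 × 2.5% = $9,800.98. Over-quota duty = $582,166.65 × 12% = $69,860.00.
Line duty = $9,800.98 + $69,860.00 = $79,660.98.
Line 2 (7698.83.16, Eriovia, 961 pairs, $26,216.08):
Base rate for 7698.83.16 is 6.5%.
Origin Eriovia qualifies under the Zoron–Eriovia agreement and 7698.83.16 is covered: preferential rate 1.5% applies instead.
Duty = $26,216.08 × 1.5% = $393.24.
Line 3 (3736.32.16, Braleth, 1,530 kg, $79,789.50):
Base rate for 3736.32.16 is 16.5% + $2.06/kg.
The additional-duty order on 3736.32.16 targets Farova, not Braleth; it does not apply.
Duty = $79,789.50 × 16.5% + 1,530 × $2.06 = $16,317.07.
Total = $79,660.98 + $393.24 + $16,317.07 = $96,371.29.

$96,371.29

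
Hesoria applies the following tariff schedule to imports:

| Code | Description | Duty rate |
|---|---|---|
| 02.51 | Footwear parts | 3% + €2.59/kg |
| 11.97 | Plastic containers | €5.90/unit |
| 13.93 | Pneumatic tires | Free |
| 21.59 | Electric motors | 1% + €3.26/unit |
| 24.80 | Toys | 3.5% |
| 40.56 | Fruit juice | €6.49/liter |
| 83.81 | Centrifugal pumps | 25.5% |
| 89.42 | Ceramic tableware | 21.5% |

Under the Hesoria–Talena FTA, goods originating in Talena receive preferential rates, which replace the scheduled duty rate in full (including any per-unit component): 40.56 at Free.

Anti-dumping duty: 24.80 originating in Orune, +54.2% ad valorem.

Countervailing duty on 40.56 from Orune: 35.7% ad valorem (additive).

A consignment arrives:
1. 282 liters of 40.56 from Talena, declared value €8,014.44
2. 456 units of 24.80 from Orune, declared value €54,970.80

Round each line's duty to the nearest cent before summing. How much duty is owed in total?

Line 1 (40.56, Talena, 282 liters, €8,014.44):
Base rate for 40.56 is €6.49/liter.
Origin Talena qualifies under the Hesoria–Talena agreement and 40.56 is covered: preferential rate Free applies instead.
The additional-duty order on 40.56 targets Orune, not Talena; it does not apply.
Duty = €8,014.44 × 0% = €0.00.
Line 2 (24.80, Orune, 456 units, €54,970.80):
Base rate for 24.80 is 3.5%.
Additional duty on 24.80 from Orune: +54.2%. Applied ad valorem rate: 3.5% + 54.2% = 57.7%.
Duty = €54,970.80 × 57.7% = €31,718.15.
Total = €0.00 + €31,718.15 = €31,718.15.

€31,718.15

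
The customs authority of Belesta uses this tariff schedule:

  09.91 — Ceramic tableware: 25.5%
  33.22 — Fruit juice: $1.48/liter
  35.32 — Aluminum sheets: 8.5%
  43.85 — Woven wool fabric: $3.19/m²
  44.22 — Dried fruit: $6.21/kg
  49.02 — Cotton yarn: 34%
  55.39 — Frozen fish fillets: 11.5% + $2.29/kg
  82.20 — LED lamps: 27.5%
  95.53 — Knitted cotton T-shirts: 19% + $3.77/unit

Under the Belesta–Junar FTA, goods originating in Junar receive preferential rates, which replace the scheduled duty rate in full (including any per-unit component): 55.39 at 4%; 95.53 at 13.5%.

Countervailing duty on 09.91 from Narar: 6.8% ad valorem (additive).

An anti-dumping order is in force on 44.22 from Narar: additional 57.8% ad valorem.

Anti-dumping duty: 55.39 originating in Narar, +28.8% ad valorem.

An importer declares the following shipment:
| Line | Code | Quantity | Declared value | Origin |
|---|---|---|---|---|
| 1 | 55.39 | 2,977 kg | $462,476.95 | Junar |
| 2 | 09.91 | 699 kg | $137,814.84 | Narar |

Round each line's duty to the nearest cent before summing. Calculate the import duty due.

Line 1 (55.39, Junar, 2,977 kg, $462,476.95):
Base rate for 55.39 is 11.5% + $2.29/kg.
Origin Junar qualifies under the Belesta–Junar agreement and 55.39 is covered: preferential rate 4% applies instead.
The additional-duty order on 55.39 targets Narar, not Junar; it does not apply.
Duty = $462,476.95 × 4% = $18,499.08.
Line 2 (09.91, Narar, 699 kg, $137,814.84):
Base rate for 09.91 is 25.5%.
Additional duty on 09.91 from Narar: +6.8%. Applied ad valorem rate: 25.5% + 6.8% = 32.3%.
Duty = $137,814.84 × 32.3% = $44,514.19.
Total = $18,499.08 + $44,514.19 = $63,013.27.

$63,013.27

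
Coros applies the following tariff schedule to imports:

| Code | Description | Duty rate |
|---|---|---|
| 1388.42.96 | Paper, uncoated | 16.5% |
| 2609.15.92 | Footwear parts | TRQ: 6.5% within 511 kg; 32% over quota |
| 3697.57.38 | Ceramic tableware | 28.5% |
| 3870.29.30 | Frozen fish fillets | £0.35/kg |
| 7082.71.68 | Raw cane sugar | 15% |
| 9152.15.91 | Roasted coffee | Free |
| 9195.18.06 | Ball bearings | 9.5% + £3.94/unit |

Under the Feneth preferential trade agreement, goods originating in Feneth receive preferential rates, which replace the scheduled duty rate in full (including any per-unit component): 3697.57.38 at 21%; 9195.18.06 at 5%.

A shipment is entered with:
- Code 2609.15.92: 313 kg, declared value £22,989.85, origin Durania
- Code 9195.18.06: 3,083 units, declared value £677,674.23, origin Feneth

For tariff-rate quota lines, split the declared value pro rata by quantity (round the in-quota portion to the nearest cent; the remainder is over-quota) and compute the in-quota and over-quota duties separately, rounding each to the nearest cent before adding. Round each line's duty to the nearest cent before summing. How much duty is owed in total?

£35,378.05

Line 1 (2609.15.92, Durania, 313 kg, £22,989.85):
Code 2609.15.92 is under a tariff-rate quota (threshold 511 kg). Quantity 313 kg is within the quota, so the in-quota rate 6.5% applies to the full value.
Duty = £22,989.85 × 6.5% = £1,494.34.
Line 2 (9195.18.06, Feneth, 3,083 units, £677,674.23):
Base rate for 9195.18.06 is 9.5% + £3.94/unit.
Origin Feneth qualifies under the Coros–Feneth agreement and 9195.18.06 is covered: preferential rate 5% applies instead.
Duty = £677,674.23 × 5% = £33,883.71.
Total = £1,494.34 + £33,883.71 = £35,378.05.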